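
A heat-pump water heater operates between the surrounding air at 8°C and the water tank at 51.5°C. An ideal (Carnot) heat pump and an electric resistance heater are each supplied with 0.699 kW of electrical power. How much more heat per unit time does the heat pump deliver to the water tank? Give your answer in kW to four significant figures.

4.518 kW

In absolute terms T_C = 281.15 K and T_H = 324.65 K, so ΔT = 43.50 K.
COP_Carnot = T_H/ΔT = 324.65/43.50 = 7.463.
The heat pump delivers Q̇_H = COP × Ẇ = 5.217 kW; the resistance heater delivers Ẇ = 0.6990 kW.
Extra = (COP − 1)·Ẇ = 4.518 kW.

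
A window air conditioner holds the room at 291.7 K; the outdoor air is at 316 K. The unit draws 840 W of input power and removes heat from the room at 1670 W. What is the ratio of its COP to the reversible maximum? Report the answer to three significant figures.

0.166

COP_actual = Q̇_C/Ẇ = 1670/840.0 = 1.988.
The reservoir spacing is ΔT = 316 − 291.7 = 24.30 K.
COP_Carnot = T_C/ΔT = 291.70/24.30 = 12.00.
η_II = COP_actual/COP_Carnot = 1.988/12.00 = 0.1656.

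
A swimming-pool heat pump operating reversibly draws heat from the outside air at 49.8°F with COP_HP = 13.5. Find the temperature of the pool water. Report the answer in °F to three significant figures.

90.6 °F

COP_HP = T_H/(T_H − T_C) rearranges to T_H = COP·T_C/(COP − 1).
With T_C = 283.04 K, T_H = 13.5 × 283.04/12.50 = 305.68 K.
Converting, 305.68 K = 90.56°F.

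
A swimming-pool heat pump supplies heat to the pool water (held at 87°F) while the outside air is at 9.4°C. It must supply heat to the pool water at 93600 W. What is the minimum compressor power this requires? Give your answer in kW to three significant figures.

6.52 kW

In absolute terms T_C = 282.55 K and T_H = 303.71 K, so ΔT = 21.16 K.
COP_Carnot = T_H/ΔT = 303.71/21.16 = 14.36.
Ẇ_min = Q̇/COP_Carnot = 93600/14.36 = 6520 W = 6.520 kW.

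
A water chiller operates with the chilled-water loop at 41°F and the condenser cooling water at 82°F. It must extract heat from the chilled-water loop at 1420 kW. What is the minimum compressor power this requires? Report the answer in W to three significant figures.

In absolute terms T_C = 278.15 K and T_H = 300.93 K, so ΔT = 22.78 K.
COP_Carnot = T_C/ΔT = 278.15/22.78 = 12.21.
Ẇ_min = Q̇/COP_Carnot = 1420/12.21 = 116.3 kW = 116300 W.

116000 W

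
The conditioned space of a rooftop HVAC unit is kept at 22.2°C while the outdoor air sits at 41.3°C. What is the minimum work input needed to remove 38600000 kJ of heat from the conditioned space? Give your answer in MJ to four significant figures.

In absolute terms T_C = 295.35 K and T_H = 314.45 K, so ΔT = 19.10 K.
The reversible limit is COP_R = T_C/ΔT = 15.46, so W_min = Q_C/COP = Q_C·ΔT/T_C.
W_min = 38600000 × 19.10/295.35 = 2496000 kJ = 2496 MJ.

2496 MJ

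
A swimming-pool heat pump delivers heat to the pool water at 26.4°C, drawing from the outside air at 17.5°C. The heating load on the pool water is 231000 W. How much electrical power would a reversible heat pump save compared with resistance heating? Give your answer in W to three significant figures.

224000 W

In absolute terms T_C = 290.65 K and T_H = 299.55 K, so ΔT = 8.900 K.
COP_Carnot = T_H/ΔT = 299.55/8.900 = 33.66.
Resistance heating needs Ẇ_res = Q̇_H = 231000 W; the reversible heat pump needs only Ẇ_hp = Q̇_H/COP = 6863 W.
Saving = 231000 − 6863 = 224100 W.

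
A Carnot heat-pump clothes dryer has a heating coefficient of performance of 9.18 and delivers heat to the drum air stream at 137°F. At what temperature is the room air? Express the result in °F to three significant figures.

COP_HP = T_H/(T_H − T_C) gives T_H − T_C = T_H/COP.
With T_H = 331.48 K, T_C = 331.48 × (1 − 1/9.18) = 295.37 K.
Converting, 295.37 K = 72.00°F.

72.0 °F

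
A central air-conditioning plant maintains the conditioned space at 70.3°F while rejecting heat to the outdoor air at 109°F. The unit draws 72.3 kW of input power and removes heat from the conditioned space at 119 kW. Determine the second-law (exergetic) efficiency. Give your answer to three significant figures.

0.120

COP_actual = Q̇_C/Ẇ = 119.0/72.30 = 1.646.
In absolute terms T_C = 294.43 K and T_H = 315.93 K, so ΔT = 21.50 K.
COP_Carnot = T_C/ΔT = 294.43/21.50 = 13.69.
η_II = COP_actual/COP_Carnot = 1.646/13.69 = 0.1202.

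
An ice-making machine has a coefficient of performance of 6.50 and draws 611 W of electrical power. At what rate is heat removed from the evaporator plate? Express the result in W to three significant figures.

Q̇_C = COP × Ẇ = 6.50 × 611.0 = 3972 W.

3970 W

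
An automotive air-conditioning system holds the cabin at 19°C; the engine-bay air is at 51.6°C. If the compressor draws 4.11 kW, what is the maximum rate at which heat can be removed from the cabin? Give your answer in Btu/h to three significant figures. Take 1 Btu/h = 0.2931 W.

In absolute terms T_C = 292.15 K and T_H = 324.75 K, so ΔT = 32.60 K.
COP_Carnot = T_C/ΔT = 292.15/32.60 = 8.962.
Q̇_max = COP_Carnot × Ẇ = 8.962 × 4.110 kW = 36.83 kW = 125700 Btu/h.

126000 Btu/h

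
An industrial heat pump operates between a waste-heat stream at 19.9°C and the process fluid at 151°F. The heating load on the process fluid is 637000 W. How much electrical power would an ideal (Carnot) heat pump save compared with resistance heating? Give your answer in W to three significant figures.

In absolute terms T_C = 293.05 K and T_H = 339.26 K, so ΔT = 46.21 K.
COP_Carnot = T_H/ΔT = 339.26/46.21 = 7.342.
Resistance heating needs Ẇ_res = Q̇_H = 637000 W; the reversible heat pump needs only Ẇ_hp = Q̇_H/COP = 86770 W.
Saving = 637000 − 86770 = 550200 W.

550000 W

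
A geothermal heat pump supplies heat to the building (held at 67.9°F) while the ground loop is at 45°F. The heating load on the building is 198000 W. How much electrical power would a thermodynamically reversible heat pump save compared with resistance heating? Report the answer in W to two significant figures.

190000 W

In absolute terms T_C = 280.37 K and T_H = 293.09 K, so ΔT = 12.72 K.
COP_Carnot = T_H/ΔT = 293.09/12.72 = 23.04.
Resistance heating needs Ẇ_res = Q̇_H = 198000 W; the reversible heat pump needs only Ẇ_hp = Q̇_H/COP = 8594 W.
Saving = 198000 − 8594 = 189400 W.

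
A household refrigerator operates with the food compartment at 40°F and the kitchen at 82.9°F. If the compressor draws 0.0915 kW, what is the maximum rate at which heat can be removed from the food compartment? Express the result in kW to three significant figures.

In absolute terms T_C = 277.59 K and T_H = 301.43 K, so ΔT = 23.83 K.
COP_Carnot = T_C/ΔT = 277.59/23.83 = 11.65.
Q̇_max = COP_Carnot × Ẇ = 11.65 × 0.09150 kW = 1.066 kW.

1.07 kW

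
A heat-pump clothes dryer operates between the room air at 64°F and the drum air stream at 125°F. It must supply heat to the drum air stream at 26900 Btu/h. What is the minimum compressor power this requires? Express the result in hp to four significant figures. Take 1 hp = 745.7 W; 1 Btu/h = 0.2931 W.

1.103 hp

In absolute terms T_C = 290.93 K and T_H = 324.82 K, so ΔT = 33.89 K.
COP_Carnot = T_H/ΔT = 324.82/33.89 = 9.585.
Ẇ_min = Q̇/COP_Carnot = 26900/9.585 = 2807 Btu/h = 1.103 hp.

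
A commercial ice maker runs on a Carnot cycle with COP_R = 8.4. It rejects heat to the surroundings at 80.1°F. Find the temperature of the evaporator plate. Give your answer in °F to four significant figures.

22.68 °F

For a Carnot refrigerator COP_R = T_C/(T_H − T_C), so T_C = COP·T_H/(1 + COP).
With T_H = 299.87 K, T_C = 8.4 × 299.87/9.400 = 267.97 K.
Converting, 267.97 K = 22.68°F.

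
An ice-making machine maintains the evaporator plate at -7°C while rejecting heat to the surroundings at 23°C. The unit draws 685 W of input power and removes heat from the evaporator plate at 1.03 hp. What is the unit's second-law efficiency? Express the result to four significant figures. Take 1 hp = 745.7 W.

Converting, Q̇_C = 1.030 hp = 768.1 W, so COP_actual = Q̇_C/Ẇ = 768.1/685.0 = 1.121.
In absolute terms T_C = 266.15 K and T_H = 296.15 K, so ΔT = 30.00 K.
COP_Carnot = T_C/ΔT = 266.15/30.00 = 8.872.
η_II = COP_actual/COP_Carnot = 1.121/8.872 = 0.1264.

0.1264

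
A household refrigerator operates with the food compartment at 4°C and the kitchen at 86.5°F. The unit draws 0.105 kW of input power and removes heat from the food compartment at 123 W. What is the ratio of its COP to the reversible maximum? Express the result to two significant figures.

0.11

Converting, Q̇_C = 123.0 W = 0.1230 kW, so COP_actual = Q̇_C/Ẇ = 0.1230/0.1050 = 1.171.
In absolute terms T_C = 277.15 K and T_H = 303.43 K, so ΔT = 26.28 K.
COP_Carnot = T_C/ΔT = 277.15/26.28 = 10.55.
η_II = COP_actual/COP_Carnot = 1.171/10.55 = 0.1111.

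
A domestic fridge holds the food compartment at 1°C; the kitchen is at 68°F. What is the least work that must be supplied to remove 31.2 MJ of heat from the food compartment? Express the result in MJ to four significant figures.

2.162 MJ

In absolute terms T_C = 274.15 K and T_H = 293.15 K, so ΔT = 19.00 K.
The reversible limit is COP_R = T_C/ΔT = 14.43, so W_min = Q_C/COP = Q_C·ΔT/T_C.
W_min = 31.20 × 19.00/274.15 = 2.162 MJ.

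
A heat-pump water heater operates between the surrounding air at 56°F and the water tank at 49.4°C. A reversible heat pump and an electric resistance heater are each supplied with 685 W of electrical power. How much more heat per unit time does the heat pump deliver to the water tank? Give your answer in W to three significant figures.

In absolute terms T_C = 286.48 K and T_H = 322.55 K, so ΔT = 36.07 K.
COP_Carnot = T_H/ΔT = 322.55/36.07 = 8.943.
The heat pump delivers Q̇_H = COP × Ẇ = 6126 W; the resistance heater delivers Ẇ = 685.0 W.
Extra = (COP − 1)·Ẇ = 5441 W.

5440 W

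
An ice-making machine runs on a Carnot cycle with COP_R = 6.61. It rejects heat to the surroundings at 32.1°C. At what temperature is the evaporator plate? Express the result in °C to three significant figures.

-8.01 °C

For a Carnot refrigerator COP_R = T_C/(T_H − T_C), so T_C = COP·T_H/(1 + COP).
With T_H = 305.25 K, T_C = 6.61 × 305.25/7.610 = 265.14 K.
Converting, 265.14 K = -8.01°C.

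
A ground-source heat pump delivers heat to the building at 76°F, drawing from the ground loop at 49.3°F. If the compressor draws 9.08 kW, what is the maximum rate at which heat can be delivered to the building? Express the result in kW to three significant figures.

In absolute terms T_C = 282.76 K and T_H = 297.59 K, so ΔT = 14.83 K.
COP_Carnot = T_H/ΔT = 297.59/14.83 = 20.06.
Q̇_max = COP_Carnot × Ẇ = 20.06 × 9.080 kW = 182.2 kW.

182 kW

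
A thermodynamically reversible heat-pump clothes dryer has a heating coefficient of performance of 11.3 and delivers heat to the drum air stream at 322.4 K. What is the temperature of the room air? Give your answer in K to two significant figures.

290 K

COP_HP = T_H/(T_H − T_C) gives T_H − T_C = T_H/COP.
With T_H = 322.40 K, T_C = 322.40 × (1 − 1/11.3) = 293.87 K.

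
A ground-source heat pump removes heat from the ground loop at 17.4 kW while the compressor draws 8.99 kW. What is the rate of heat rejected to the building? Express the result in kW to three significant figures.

26.4 kW

For a cyclic device the first law requires Q̇_H = Q̇_C + Ẇ.
Q̇_H = Q̇_C + Ẇ = 26.39 kW.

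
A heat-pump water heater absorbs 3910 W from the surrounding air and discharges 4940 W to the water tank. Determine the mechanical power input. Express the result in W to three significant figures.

1030 W

For a cyclic device the first law requires Q̇_H = Q̇_C + Ẇ.
Ẇ = Q̇_H − Q̇_C = 1030 W.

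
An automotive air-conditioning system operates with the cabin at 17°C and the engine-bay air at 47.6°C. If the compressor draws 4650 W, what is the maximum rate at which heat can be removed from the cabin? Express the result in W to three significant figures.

44100 W

In absolute terms T_C = 290.15 K and T_H = 320.75 K, so ΔT = 30.60 K.
COP_Carnot = T_C/ΔT = 290.15/30.60 = 9.482.
Q̇_max = COP_Carnot × Ẇ = 9.482 × 4650 W = 44090 W.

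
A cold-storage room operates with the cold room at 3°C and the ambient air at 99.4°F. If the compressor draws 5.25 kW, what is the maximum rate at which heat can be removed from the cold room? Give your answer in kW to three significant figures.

42.1 kW

In absolute terms T_C = 276.15 K and T_H = 310.59 K, so ΔT = 34.44 K.
COP_Carnot = T_C/ΔT = 276.15/34.44 = 8.017.
Q̇_max = COP_Carnot × Ẇ = 8.017 × 5.250 kW = 42.09 kW.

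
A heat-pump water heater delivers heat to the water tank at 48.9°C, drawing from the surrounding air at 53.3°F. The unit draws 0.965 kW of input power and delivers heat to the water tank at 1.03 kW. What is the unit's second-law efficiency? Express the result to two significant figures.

0.12

COP_actual = Q̇_H/Ẇ = 1.030/0.9650 = 1.067.
In absolute terms T_C = 284.98 K and T_H = 322.05 K, so ΔT = 37.07 K.
COP_Carnot = T_H/ΔT = 322.05/37.07 = 8.688.
η_II = COP_actual/COP_Carnot = 1.067/8.688 = 0.1228.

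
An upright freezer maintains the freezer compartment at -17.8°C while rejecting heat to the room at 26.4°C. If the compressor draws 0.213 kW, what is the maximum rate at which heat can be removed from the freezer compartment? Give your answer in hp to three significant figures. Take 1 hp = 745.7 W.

In absolute terms T_C = 255.35 K and T_H = 299.55 K, so ΔT = 44.20 K.
COP_Carnot = T_C/ΔT = 255.35/44.20 = 5.777.
Q̇_max = COP_Carnot × Ẇ = 5.777 × 0.2130 kW = 1.231 kW = 1.650 hp.

1.65 hp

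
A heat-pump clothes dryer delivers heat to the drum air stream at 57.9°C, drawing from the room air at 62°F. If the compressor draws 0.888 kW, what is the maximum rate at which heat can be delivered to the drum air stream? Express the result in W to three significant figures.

7130 W

In absolute terms T_C = 289.82 K and T_H = 331.05 K, so ΔT = 41.23 K.
COP_Carnot = T_H/ΔT = 331.05/41.23 = 8.029.
Q̇_max = COP_Carnot × Ẇ = 8.029 × 0.8880 kW = 7.129 kW = 7129 W.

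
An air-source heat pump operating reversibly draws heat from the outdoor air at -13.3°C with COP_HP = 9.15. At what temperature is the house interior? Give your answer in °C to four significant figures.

18.58 °C

COP_HP = T_H/(T_H − T_C) rearranges to T_H = COP·T_C/(COP − 1).
With T_C = 259.85 K, T_H = 9.15 × 259.85/8.150 = 291.73 K.
Converting, 291.73 K = 18.58°C.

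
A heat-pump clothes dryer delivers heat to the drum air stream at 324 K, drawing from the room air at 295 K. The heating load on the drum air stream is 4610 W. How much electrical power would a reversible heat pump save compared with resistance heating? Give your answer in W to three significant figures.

4200 W

The reservoir spacing is ΔT = 324 − 295 = 29.00 K.
COP_Carnot = T_H/ΔT = 324.00/29.00 = 11.17.
Resistance heating needs Ẇ_res = Q̇_H = 4610 W; the reversible heat pump needs only Ẇ_hp = Q̇_H/COP = 412.6 W.
Saving = 4610 − 412.6 = 4197 W.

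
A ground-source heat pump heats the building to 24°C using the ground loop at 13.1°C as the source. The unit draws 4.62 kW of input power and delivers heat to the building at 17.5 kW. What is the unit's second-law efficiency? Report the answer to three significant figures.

COP_actual = Q̇_H/Ẇ = 17.50/4.620 = 3.788.
In absolute terms T_C = 286.25 K and T_H = 297.15 K, so ΔT = 10.90 K.
COP_Carnot = T_H/ΔT = 297.15/10.90 = 27.26.
η_II = COP_actual/COP_Carnot = 3.788/27.26 = 0.1389.

0.139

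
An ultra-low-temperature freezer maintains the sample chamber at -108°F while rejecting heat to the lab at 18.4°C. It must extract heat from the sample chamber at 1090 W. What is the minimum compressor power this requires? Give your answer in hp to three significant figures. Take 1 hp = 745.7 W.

0.720 hp

In absolute terms T_C = 195.37 K and T_H = 291.55 K, so ΔT = 96.18 K.
COP_Carnot = T_C/ΔT = 195.37/96.18 = 2.031.
Ẇ_min = Q̇/COP_Carnot = 1090/2.031 = 536.6 W = 0.7196 hp.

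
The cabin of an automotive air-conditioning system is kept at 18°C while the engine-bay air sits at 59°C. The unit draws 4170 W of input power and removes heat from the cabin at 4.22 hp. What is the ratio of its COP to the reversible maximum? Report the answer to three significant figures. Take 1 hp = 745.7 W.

0.106

Converting, Q̇_C = 4.220 hp = 3147 W, so COP_actual = Q̇_C/Ẇ = 3147/4170 = 0.7546.
In absolute terms T_C = 291.15 K and T_H = 332.15 K, so ΔT = 41.00 K.
COP_Carnot = T_C/ΔT = 291.15/41.00 = 7.101.
η_II = COP_actual/COP_Carnot = 0.7546/7.101 = 0.1063.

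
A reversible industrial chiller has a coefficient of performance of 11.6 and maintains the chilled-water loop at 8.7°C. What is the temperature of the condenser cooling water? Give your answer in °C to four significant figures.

33.00 °C

COP_R = T_C/(T_H − T_C) gives T_H − T_C = T_C/COP.
With T_C = 281.85 K, T_H = 281.85 × (1 + 1/11.6) = 306.15 K.
Converting, 306.15 K = 33.00°C.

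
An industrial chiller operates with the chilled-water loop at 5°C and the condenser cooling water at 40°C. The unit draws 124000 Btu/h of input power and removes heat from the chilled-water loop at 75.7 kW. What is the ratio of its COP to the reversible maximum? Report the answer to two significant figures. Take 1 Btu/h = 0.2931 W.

Converting, Q̇_C = 75.70 kW = 258300 Btu/h, so COP_actual = Q̇_C/Ẇ = 258300/124000 = 2.083.
In absolute terms T_C = 278.15 K and T_H = 313.15 K, so ΔT = 35.00 K.
COP_Carnot = T_C/ΔT = 278.15/35.00 = 7.947.
η_II = COP_actual/COP_Carnot = 2.083/7.947 = 0.2621.

0.26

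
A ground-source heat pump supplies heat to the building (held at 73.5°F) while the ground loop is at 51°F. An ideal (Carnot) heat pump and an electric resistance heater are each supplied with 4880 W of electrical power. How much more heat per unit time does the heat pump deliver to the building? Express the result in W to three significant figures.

In absolute terms T_C = 283.71 K and T_H = 296.21 K, so ΔT = 12.50 K.
COP_Carnot = T_H/ΔT = 296.21/12.50 = 23.70.
The heat pump delivers Q̇_H = COP × Ẇ = 115600 W; the resistance heater delivers Ẇ = 4880 W.
Extra = (COP − 1)·Ẇ = 110800 W.

111000 W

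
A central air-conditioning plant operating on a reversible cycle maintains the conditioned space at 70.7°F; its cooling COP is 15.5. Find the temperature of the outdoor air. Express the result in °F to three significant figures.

105 °F

COP_R = T_C/(T_H − T_C) gives T_H − T_C = T_C/COP.
With T_C = 294.65 K, T_H = 294.65 × (1 + 1/15.5) = 313.66 K.
Converting, 313.66 K = 104.92°F.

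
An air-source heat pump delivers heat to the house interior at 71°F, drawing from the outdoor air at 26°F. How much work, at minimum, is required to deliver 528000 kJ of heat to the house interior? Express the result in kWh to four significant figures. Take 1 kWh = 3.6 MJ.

In absolute terms T_C = 269.82 K and T_H = 294.82 K, so ΔT = 25.00 K.
The reversible limit is COP_HP = T_H/ΔT = 11.79, so W_min = Q_H/COP = Q_H·ΔT/T_H.
W_min = 528000 × 25.00/294.82 = 44770 kJ = 12.44 kWh.

12.44 kWh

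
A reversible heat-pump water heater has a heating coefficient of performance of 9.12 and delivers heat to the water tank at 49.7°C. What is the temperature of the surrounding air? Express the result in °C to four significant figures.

COP_HP = T_H/(T_H − T_C) gives T_H − T_C = T_H/COP.
With T_H = 322.85 K, T_C = 322.85 × (1 − 1/9.12) = 287.45 K.
Converting, 287.45 K = 14.30°C.

14.30 °C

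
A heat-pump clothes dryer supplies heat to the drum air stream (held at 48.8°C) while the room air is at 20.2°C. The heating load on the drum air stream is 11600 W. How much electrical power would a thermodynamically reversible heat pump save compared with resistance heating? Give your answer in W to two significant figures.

11000 W

In absolute terms T_C = 293.35 K and T_H = 321.95 K, so ΔT = 28.60 K.
COP_Carnot = T_H/ΔT = 321.95/28.60 = 11.26.
Resistance heating needs Ẇ_res = Q̇_H = 11600 W; the reversible heat pump needs only Ẇ_hp = Q̇_H/COP = 1030 W.
Saving = 11600 − 1030 = 10570 W.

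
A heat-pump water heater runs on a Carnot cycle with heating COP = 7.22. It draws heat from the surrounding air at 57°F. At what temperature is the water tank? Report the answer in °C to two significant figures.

60 °C

COP_HP = T_H/(T_H − T_C) rearranges to T_H = COP·T_C/(COP − 1).
With T_C = 287.04 K, T_H = 7.22 × 287.04/6.220 = 333.19 K.
Converting, 333.19 K = 60.04°C.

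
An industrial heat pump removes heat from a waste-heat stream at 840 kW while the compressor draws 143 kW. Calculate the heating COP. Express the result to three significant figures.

6.87

The first law gives Q̇_H = Q̇_C + Ẇ, so the three rates are Q̇_C = 840.0, Q̇_H = 983.0, Ẇ = 143.0 kW.
COP_HP = Q̇_H/Ẇ = 983.0/143.0 = 6.874.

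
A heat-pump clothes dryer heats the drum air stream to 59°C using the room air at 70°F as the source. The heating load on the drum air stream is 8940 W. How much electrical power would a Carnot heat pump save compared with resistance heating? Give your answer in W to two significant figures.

In absolute terms T_C = 294.26 K and T_H = 332.15 K, so ΔT = 37.89 K.
COP_Carnot = T_H/ΔT = 332.15/37.89 = 8.766.
Resistance heating needs Ẇ_res = Q̇_H = 8940 W; the reversible heat pump needs only Ẇ_hp = Q̇_H/COP = 1020 W.
Saving = 8940 − 1020 = 7920 W.

7900 W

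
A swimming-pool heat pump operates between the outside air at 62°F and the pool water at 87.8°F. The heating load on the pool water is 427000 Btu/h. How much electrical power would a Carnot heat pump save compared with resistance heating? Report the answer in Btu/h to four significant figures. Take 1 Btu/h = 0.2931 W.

In absolute terms T_C = 289.82 K and T_H = 304.15 K, so ΔT = 14.33 K.
COP_Carnot = T_H/ΔT = 304.15/14.33 = 21.22.
Resistance heating needs Ẇ_res = Q̇_H = 427000 Btu/h; the reversible heat pump needs only Ẇ_hp = Q̇_H/COP = 20120 Btu/h.
Saving = 427000 − 20120 = 406900 Btu/h.

406900 Btu/h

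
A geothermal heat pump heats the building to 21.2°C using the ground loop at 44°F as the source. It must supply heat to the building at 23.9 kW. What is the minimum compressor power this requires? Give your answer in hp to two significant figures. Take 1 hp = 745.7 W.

1.6 hp

In absolute terms T_C = 279.82 K and T_H = 294.35 K, so ΔT = 14.53 K.
COP_Carnot = T_H/ΔT = 294.35/14.53 = 20.25.
Ẇ_min = Q̇/COP_Carnot = 23.90/20.25 = 1.180 kW = 1.582 hp.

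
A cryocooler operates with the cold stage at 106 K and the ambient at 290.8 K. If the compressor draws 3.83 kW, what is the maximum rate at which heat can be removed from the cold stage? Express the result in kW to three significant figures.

2.20 kW

The reservoir spacing is ΔT = 290.8 − 106 = 184.8 K.
COP_Carnot = T_C/ΔT = 106.00/184.8 = 0.5736.
Q̇_max = COP_Carnot × Ẇ = 0.5736 × 3.830 kW = 2.197 kW.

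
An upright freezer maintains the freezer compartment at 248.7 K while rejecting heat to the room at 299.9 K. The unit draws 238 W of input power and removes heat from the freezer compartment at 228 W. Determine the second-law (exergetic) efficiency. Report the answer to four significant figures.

COP_actual = Q̇_C/Ẇ = 228.0/238.0 = 0.9580.
The reservoir spacing is ΔT = 299.9 − 248.7 = 51.20 K.
COP_Carnot = T_C/ΔT = 248.70/51.20 = 4.857.
η_II = COP_actual/COP_Carnot = 0.9580/4.857 = 0.1972.

0.1972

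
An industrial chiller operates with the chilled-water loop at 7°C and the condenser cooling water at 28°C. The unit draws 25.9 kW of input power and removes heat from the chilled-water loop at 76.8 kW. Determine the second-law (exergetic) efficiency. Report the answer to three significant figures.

COP_actual = Q̇_C/Ẇ = 76.80/25.90 = 2.965.
In absolute terms T_C = 280.15 K and T_H = 301.15 K, so ΔT = 21.00 K.
COP_Carnot = T_C/ΔT = 280.15/21.00 = 13.34.
η_II = COP_actual/COP_Carnot = 2.965/13.34 = 0.2223.

0.222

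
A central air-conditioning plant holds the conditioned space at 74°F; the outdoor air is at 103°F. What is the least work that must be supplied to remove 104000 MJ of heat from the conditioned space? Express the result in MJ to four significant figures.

In absolute terms T_C = 296.48 K and T_H = 312.59 K, so ΔT = 16.11 K.
The reversible limit is COP_R = T_C/ΔT = 18.40, so W_min = Q_C/COP = Q_C·ΔT/T_C.
W_min = 104000 × 16.11/296.48 = 5651 MJ.

5651 MJ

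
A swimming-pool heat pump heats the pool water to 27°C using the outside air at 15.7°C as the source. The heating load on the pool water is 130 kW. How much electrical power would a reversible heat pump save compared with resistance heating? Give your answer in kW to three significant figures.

125 kW

In absolute terms T_C = 288.85 K and T_H = 300.15 K, so ΔT = 11.30 K.
COP_Carnot = T_H/ΔT = 300.15/11.30 = 26.56.
Resistance heating needs Ẇ_res = Q̇_H = 130.0 kW; the reversible heat pump needs only Ẇ_hp = Q̇_H/COP = 4.894 kW.
Saving = 130.0 − 4.894 = 125.1 kW.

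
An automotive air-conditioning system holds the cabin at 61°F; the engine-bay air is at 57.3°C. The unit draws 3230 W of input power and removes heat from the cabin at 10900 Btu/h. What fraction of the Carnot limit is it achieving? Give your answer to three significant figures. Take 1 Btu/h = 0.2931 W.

Converting, Q̇_C = 10900 Btu/h = 3195 W, so COP_actual = Q̇_C/Ẇ = 3195/3230 = 0.9891.
In absolute terms T_C = 289.26 K and T_H = 330.45 K, so ΔT = 41.19 K.
COP_Carnot = T_C/ΔT = 289.26/41.19 = 7.023.
η_II = COP_actual/COP_Carnot = 0.9891/7.023 = 0.1408.

0.141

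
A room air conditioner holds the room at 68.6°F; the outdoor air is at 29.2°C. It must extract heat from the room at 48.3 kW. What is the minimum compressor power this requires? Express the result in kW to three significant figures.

In absolute terms T_C = 293.48 K and T_H = 302.35 K, so ΔT = 8.867 K.
COP_Carnot = T_C/ΔT = 293.48/8.867 = 33.10.
Ẇ_min = Q̇/COP_Carnot = 48.30/33.10 = 1.459 kW.

1.46 kW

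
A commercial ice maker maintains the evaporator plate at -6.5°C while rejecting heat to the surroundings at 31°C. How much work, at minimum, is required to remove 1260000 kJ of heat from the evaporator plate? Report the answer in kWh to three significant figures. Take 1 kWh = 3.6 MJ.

49.2 kWh

In absolute terms T_C = 266.65 K and T_H = 304.15 K, so ΔT = 37.50 K.
The reversible limit is COP_R = T_C/ΔT = 7.111, so W_min = Q_C/COP = Q_C·ΔT/T_C.
W_min = 1260000 × 37.50/266.65 = 177200 kJ = 49.22 kWh.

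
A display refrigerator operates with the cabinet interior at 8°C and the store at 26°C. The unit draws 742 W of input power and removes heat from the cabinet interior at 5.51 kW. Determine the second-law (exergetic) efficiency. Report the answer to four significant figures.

0.4754

Converting, Q̇_C = 5.510 kW = 5510 W, so COP_actual = Q̇_C/Ẇ = 5510/742.0 = 7.426.
In absolute terms T_C = 281.15 K and T_H = 299.15 K, so ΔT = 18.00 K.
COP_Carnot = T_C/ΔT = 281.15/18.00 = 15.62.
η_II = COP_actual/COP_Carnot = 7.426/15.62 = 0.4754.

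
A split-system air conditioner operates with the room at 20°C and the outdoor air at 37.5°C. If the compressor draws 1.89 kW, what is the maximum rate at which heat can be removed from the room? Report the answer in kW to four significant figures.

In absolute terms T_C = 293.15 K and T_H = 310.65 K, so ΔT = 17.50 K.
COP_Carnot = T_C/ΔT = 293.15/17.50 = 16.75.
Q̇_max = COP_Carnot × Ẇ = 16.75 × 1.890 kW = 31.66 kW.

31.66 kW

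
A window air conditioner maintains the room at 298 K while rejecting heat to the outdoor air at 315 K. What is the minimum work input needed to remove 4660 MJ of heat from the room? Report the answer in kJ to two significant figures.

The reservoir spacing is ΔT = 315 − 298 = 17.00 K.
The reversible limit is COP_R = T_C/ΔT = 17.53, so W_min = Q_C/COP = Q_C·ΔT/T_C.
W_min = 4660 × 17.00/298.00 = 265.8 MJ = 265800 kJ.

270000 kJ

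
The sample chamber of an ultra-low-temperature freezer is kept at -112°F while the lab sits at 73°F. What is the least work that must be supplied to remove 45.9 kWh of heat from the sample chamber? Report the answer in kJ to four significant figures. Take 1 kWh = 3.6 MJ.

87930 kJ

In absolute terms T_C = 193.15 K and T_H = 295.93 K, so ΔT = 102.8 K.
The reversible limit is COP_R = T_C/ΔT = 1.879, so W_min = Q_C/COP = Q_C·ΔT/T_C.
W_min = 45.90 × 102.8/193.15 = 24.42 kWh = 87930 kJ.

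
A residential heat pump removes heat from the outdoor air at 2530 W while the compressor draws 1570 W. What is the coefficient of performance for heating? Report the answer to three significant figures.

The first law gives Q̇_H = Q̇_C + Ẇ, so the three rates are Q̇_C = 2530, Q̇_H = 4100, Ẇ = 1570 W.
COP_HP = Q̇_H/Ẇ = 4100/1570 = 2.611.

2.61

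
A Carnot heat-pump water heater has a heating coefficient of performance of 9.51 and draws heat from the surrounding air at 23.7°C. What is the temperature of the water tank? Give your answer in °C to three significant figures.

58.6 °C

COP_HP = T_H/(T_H − T_C) rearranges to T_H = COP·T_C/(COP − 1).
With T_C = 296.85 K, T_H = 9.51 × 296.85/8.510 = 331.73 K.
Converting, 331.73 K = 58.58°C.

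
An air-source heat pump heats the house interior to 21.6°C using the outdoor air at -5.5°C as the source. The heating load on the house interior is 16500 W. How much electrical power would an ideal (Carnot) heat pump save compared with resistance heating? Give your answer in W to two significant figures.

In absolute terms T_C = 267.65 K and T_H = 294.75 K, so ΔT = 27.10 K.
COP_Carnot = T_H/ΔT = 294.75/27.10 = 10.88.
Resistance heating needs Ẇ_res = Q̇_H = 16500 W; the reversible heat pump needs only Ẇ_hp = Q̇_H/COP = 1517 W.
Saving = 16500 − 1517 = 14980 W.

15000 W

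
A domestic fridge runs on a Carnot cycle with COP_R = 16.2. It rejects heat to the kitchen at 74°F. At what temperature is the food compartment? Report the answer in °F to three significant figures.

For a Carnot refrigerator COP_R = T_C/(T_H − T_C), so T_C = COP·T_H/(1 + COP).
With T_H = 296.48 K, T_C = 16.2 × 296.48/17.20 = 279.25 K.
Converting, 279.25 K = 42.97°F.

43.0 °F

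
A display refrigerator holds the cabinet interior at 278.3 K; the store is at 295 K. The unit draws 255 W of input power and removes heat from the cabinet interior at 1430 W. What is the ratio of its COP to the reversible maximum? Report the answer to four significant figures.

0.3365

COP_actual = Q̇_C/Ẇ = 1430/255.0 = 5.608.
The reservoir spacing is ΔT = 295 − 278.3 = 16.70 K.
COP_Carnot = T_C/ΔT = 278.30/16.70 = 16.66.
η_II = COP_actual/COP_Carnot = 5.608/16.66 = 0.3365.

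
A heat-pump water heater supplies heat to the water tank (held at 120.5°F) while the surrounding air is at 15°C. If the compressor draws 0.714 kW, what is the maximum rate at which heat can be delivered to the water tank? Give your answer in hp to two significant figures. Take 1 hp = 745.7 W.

In absolute terms T_C = 288.15 K and T_H = 322.32 K, so ΔT = 34.17 K.
COP_Carnot = T_H/ΔT = 322.32/34.17 = 9.434.
Q̇_max = COP_Carnot × Ẇ = 9.434 × 0.7140 kW = 6.736 kW = 9.033 hp.

9.0 hp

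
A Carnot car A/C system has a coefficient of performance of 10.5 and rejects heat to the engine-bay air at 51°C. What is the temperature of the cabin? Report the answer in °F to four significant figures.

For a Carnot refrigerator COP_R = T_C/(T_H − T_C), so T_C = COP·T_H/(1 + COP).
With T_H = 324.15 K, T_C = 10.5 × 324.15/11.50 = 295.96 K.
Converting, 295.96 K = 73.06°F.

73.06 °F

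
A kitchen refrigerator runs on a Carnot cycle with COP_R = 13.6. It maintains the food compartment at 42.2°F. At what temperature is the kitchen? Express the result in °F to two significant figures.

79 °F

COP_R = T_C/(T_H − T_C) gives T_H − T_C = T_C/COP.
With T_C = 278.82 K, T_H = 278.82 × (1 + 1/13.6) = 299.32 K.
Converting, 299.32 K = 79.10°F.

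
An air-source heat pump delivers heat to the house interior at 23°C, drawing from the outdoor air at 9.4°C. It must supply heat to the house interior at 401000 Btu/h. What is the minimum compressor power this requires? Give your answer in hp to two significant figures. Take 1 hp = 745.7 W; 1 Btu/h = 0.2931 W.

7.2 hp

In absolute terms T_C = 282.55 K and T_H = 296.15 K, so ΔT = 13.60 K.
COP_Carnot = T_H/ΔT = 296.15/13.60 = 21.78.
Ẇ_min = Q̇/COP_Carnot = 401000/21.78 = 18410 Btu/h = 7.238 hp.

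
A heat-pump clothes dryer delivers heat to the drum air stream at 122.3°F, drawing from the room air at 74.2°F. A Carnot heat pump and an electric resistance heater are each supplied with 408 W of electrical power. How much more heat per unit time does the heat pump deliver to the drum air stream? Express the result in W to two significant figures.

4500 W

In absolute terms T_C = 296.59 K and T_H = 323.32 K, so ΔT = 26.72 K.
COP_Carnot = T_H/ΔT = 323.32/26.72 = 12.10.
The heat pump delivers Q̇_H = COP × Ẇ = 4936 W; the resistance heater delivers Ẇ = 408.0 W.
Extra = (COP − 1)·Ẇ = 4528 W.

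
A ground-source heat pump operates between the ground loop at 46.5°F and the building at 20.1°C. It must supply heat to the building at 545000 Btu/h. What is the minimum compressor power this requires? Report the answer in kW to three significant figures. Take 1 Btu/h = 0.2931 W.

In absolute terms T_C = 281.21 K and T_H = 293.25 K, so ΔT = 12.04 K.
COP_Carnot = T_H/ΔT = 293.25/12.04 = 24.35.
Ẇ_min = Q̇/COP_Carnot = 545000/24.35 = 22380 Btu/h = 6.561 kW.

6.56 kW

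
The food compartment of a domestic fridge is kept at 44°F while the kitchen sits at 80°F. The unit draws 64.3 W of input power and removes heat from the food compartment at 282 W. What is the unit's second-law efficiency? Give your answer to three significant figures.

0.313

COP_actual = Q̇_C/Ẇ = 282.0/64.30 = 4.386.
In absolute terms T_C = 279.82 K and T_H = 299.82 K, so ΔT = 20.00 K.
COP_Carnot = T_C/ΔT = 279.82/20.00 = 13.99.
η_II = COP_actual/COP_Carnot = 4.386/13.99 = 0.3135.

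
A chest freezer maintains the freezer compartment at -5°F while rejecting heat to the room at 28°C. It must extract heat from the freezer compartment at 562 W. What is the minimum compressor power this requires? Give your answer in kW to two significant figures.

In absolute terms T_C = 252.59 K and T_H = 301.15 K, so ΔT = 48.56 K.
COP_Carnot = T_C/ΔT = 252.59/48.56 = 5.202.
Ẇ_min = Q̇/COP_Carnot = 562.0/5.202 = 108.0 W = 0.1080 kW.

0.11 kW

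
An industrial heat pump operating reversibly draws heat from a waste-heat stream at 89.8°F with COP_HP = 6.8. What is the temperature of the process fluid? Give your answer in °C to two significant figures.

COP_HP = T_H/(T_H − T_C) rearranges to T_H = COP·T_C/(COP − 1).
With T_C = 305.26 K, T_H = 6.8 × 305.26/5.800 = 357.89 K.
Converting, 357.89 K = 84.74°C.

85 °C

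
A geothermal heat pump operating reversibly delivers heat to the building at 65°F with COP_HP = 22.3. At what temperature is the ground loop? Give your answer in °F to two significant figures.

41 °F

COP_HP = T_H/(T_H − T_C) gives T_H − T_C = T_H/COP.
With T_H = 291.48 K, T_C = 291.48 × (1 − 1/22.3) = 278.41 K.
Converting, 278.41 K = 41.47°F.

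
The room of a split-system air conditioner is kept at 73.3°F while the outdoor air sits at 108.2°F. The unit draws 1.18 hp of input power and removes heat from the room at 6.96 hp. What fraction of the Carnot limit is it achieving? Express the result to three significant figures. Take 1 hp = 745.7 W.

COP_actual = Q̇_C/Ẇ = 6.960/1.180 = 5.898.
In absolute terms T_C = 296.09 K and T_H = 315.48 K, so ΔT = 19.39 K.
COP_Carnot = T_C/ΔT = 296.09/19.39 = 15.27.
η_II = COP_actual/COP_Carnot = 5.898/15.27 = 0.3862.

0.386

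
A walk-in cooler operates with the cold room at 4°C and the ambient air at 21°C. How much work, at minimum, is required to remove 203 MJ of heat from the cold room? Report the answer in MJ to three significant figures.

12.5 MJ

In absolute terms T_C = 277.15 K and T_H = 294.15 K, so ΔT = 17.00 K.
The reversible limit is COP_R = T_C/ΔT = 16.30, so W_min = Q_C/COP = Q_C·ΔT/T_C.
W_min = 203.0 × 17.00/277.15 = 12.45 MJ.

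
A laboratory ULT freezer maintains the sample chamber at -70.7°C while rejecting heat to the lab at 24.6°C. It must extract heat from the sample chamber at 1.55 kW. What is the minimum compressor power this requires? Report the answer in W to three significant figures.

730 W

In absolute terms T_C = 202.45 K and T_H = 297.75 K, so ΔT = 95.30 K.
COP_Carnot = T_C/ΔT = 202.45/95.30 = 2.124.
Ẇ_min = Q̇/COP_Carnot = 1.550/2.124 = 0.7296 kW = 729.6 W.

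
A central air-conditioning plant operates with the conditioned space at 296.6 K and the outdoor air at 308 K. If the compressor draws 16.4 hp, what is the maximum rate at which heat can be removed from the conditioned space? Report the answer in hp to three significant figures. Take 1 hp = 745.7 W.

The reservoir spacing is ΔT = 308 − 296.6 = 11.40 K.
COP_Carnot = T_C/ΔT = 296.60/11.40 = 26.02.
Q̇_max = COP_Carnot × Ẇ = 26.02 × 16.40 hp = 426.7 hp.

427 hp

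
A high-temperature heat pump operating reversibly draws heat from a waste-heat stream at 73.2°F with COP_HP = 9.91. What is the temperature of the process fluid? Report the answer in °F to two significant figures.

130 °F

COP_HP = T_H/(T_H − T_C) rearranges to T_H = COP·T_C/(COP − 1).
With T_C = 296.04 K, T_H = 9.91 × 296.04/8.910 = 329.26 K.
Converting, 329.26 K = 133.01°F.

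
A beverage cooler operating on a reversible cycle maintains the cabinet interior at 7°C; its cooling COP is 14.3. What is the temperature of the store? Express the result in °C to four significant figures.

26.59 °C

COP_R = T_C/(T_H − T_C) gives T_H − T_C = T_C/COP.
With T_C = 280.15 K, T_H = 280.15 × (1 + 1/14.3) = 299.74 K.
Converting, 299.74 K = 26.59°C.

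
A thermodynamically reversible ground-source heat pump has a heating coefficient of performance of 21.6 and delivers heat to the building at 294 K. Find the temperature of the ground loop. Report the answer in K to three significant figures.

COP_HP = T_H/(T_H − T_C) gives T_H − T_C = T_H/COP.
With T_H = 294.00 K, T_C = 294.00 × (1 − 1/21.6) = 280.39 K.

280 K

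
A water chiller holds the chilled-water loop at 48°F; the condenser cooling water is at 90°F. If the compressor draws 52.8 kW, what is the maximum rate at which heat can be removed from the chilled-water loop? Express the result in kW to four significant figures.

In absolute terms T_C = 282.04 K and T_H = 305.37 K, so ΔT = 23.33 K.
COP_Carnot = T_C/ΔT = 282.04/23.33 = 12.09.
Q̇_max = COP_Carnot × Ẇ = 12.09 × 52.80 kW = 638.2 kW.

638.2 kW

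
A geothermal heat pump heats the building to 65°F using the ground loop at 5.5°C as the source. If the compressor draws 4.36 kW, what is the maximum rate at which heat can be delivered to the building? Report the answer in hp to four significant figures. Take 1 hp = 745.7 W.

132.8 hp

In absolute terms T_C = 278.65 K and T_H = 291.48 K, so ΔT = 12.83 K.
COP_Carnot = T_H/ΔT = 291.48/12.83 = 22.71.
Q̇_max = COP_Carnot × Ẇ = 22.71 × 4.360 kW = 99.03 kW = 132.8 hp.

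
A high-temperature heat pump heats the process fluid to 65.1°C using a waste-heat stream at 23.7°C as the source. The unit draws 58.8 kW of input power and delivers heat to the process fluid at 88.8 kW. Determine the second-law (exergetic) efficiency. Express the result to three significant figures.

0.185

COP_actual = Q̇_H/Ẇ = 88.80/58.80 = 1.510.
In absolute terms T_C = 296.85 K and T_H = 338.25 K, so ΔT = 41.40 K.
COP_Carnot = T_H/ΔT = 338.25/41.40 = 8.170.
η_II = COP_actual/COP_Carnot = 1.510/8.170 = 0.1848.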